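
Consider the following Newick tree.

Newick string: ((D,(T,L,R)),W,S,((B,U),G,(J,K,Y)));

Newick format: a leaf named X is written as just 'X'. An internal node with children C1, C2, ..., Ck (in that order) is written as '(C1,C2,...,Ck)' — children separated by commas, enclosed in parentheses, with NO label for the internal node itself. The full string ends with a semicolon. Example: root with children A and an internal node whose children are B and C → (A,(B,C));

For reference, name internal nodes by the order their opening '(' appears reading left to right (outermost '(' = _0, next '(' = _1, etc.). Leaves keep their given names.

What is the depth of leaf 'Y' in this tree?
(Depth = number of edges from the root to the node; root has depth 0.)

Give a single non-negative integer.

Answer: 3

Derivation:
Newick: ((D,(T,L,R)),W,S,((B,U),G,(J,K,Y)));
Naming internals by '(' encounter order: outermost '(' = _0, next = _1, ...
Query node: Y
Path from root: _0 -> _3 -> _5 -> Y
Depth of Y: 3 (number of edges from root)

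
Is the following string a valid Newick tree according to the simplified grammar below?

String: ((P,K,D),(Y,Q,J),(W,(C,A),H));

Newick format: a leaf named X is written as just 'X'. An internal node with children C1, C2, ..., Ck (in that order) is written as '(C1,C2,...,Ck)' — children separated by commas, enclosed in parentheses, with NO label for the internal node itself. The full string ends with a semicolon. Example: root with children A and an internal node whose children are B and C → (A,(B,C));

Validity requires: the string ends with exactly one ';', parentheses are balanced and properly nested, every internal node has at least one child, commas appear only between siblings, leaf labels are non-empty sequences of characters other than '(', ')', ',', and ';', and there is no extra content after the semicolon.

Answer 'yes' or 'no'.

Input: ((P,K,D),(Y,Q,J),(W,(C,A),H));
Paren balance: 5 '(' vs 5 ')' OK
Ends with single ';': True
Full parse: OK
Valid: True

Answer: yes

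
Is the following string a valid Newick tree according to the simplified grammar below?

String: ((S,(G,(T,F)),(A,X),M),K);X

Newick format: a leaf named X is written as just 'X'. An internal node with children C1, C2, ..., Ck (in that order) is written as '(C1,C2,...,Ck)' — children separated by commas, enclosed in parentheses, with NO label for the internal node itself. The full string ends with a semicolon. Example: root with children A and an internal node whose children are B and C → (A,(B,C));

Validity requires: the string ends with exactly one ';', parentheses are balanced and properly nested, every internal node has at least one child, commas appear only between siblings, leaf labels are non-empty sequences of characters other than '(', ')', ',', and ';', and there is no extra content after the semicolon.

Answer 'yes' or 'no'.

Input: ((S,(G,(T,F)),(A,X),M),K);X
Paren balance: 5 '(' vs 5 ')' OK
Ends with single ';': False
Full parse: FAILS (must end with ;)
Valid: False

Answer: no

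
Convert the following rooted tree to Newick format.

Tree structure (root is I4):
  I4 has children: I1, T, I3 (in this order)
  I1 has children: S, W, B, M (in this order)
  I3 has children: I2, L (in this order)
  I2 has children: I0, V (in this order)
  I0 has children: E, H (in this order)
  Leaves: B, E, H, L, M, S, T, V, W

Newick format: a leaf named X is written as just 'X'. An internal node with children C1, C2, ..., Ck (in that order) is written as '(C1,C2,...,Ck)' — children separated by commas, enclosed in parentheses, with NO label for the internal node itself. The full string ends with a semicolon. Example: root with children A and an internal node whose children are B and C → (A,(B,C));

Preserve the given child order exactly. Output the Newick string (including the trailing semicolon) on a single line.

internal I4 with children ['I1', 'T', 'I3']
  internal I1 with children ['S', 'W', 'B', 'M']
    leaf 'S' → 'S'
    leaf 'W' → 'W'
    leaf 'B' → 'B'
    leaf 'M' → 'M'
  → '(S,W,B,M)'
  leaf 'T' → 'T'
  internal I3 with children ['I2', 'L']
    internal I2 with children ['I0', 'V']
      internal I0 with children ['E', 'H']
        leaf 'E' → 'E'
        leaf 'H' → 'H'
      → '(E,H)'
      leaf 'V' → 'V'
    → '((E,H),V)'
    leaf 'L' → 'L'
  → '(((E,H),V),L)'
→ '((S,W,B,M),T,(((E,H),V),L))'
Final: ((S,W,B,M),T,(((E,H),V),L));

Answer: ((S,W,B,M),T,(((E,H),V),L));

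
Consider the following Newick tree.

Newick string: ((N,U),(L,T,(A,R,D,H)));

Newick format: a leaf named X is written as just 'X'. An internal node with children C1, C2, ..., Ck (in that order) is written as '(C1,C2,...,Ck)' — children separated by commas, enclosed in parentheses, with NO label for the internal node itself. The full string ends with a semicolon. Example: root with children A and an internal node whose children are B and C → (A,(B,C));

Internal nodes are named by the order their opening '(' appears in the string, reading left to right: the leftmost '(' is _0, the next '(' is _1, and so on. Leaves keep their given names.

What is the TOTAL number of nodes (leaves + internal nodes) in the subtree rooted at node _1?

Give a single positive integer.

Newick: ((N,U),(L,T,(A,R,D,H)));
Locate _1: it is the '(' at position 1 (the 2nd '(' reading left to right).
Query: subtree rooted at _1
_1: subtree_size = 1 + 2
  N: subtree_size = 1 + 0
  U: subtree_size = 1 + 0
Total subtree size of _1: 3

Answer: 3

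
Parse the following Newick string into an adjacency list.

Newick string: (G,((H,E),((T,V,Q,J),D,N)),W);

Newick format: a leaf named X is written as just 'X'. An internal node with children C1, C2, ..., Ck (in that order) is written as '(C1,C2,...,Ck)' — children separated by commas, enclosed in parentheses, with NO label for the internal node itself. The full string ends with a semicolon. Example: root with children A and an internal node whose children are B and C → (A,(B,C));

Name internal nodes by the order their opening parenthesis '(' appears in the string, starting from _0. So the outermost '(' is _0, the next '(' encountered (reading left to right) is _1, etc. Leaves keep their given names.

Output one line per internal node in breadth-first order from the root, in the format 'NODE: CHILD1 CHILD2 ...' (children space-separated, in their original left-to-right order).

Answer: _0: G _1 W
_1: _2 _3
_2: H E
_3: _4 D N
_4: T V Q J

Derivation:
Input: (G,((H,E),((T,V,Q,J),D,N)),W);
Scanning left-to-right, naming '(' by encounter order:
  pos 0: '(' -> open internal node _0 (depth 1)
  pos 3: '(' -> open internal node _1 (depth 2)
  pos 4: '(' -> open internal node _2 (depth 3)
  pos 8: ')' -> close internal node _2 (now at depth 2)
  pos 10: '(' -> open internal node _3 (depth 3)
  pos 11: '(' -> open internal node _4 (depth 4)
  pos 19: ')' -> close internal node _4 (now at depth 3)
  pos 24: ')' -> close internal node _3 (now at depth 2)
  pos 25: ')' -> close internal node _1 (now at depth 1)
  pos 28: ')' -> close internal node _0 (now at depth 0)
Total internal nodes: 5
BFS adjacency from root:
  _0: G _1 W
  _1: _2 _3
  _2: H E
  _3: _4 D N
  _4: T V Q J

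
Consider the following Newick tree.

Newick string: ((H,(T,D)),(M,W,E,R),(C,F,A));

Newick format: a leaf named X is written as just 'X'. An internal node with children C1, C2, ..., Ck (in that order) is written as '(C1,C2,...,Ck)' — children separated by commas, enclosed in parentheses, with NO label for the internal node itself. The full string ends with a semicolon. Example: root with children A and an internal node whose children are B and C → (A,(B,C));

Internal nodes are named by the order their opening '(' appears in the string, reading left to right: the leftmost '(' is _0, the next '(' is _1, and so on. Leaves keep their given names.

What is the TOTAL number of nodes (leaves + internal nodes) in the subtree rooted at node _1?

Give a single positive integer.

Answer: 5

Derivation:
Newick: ((H,(T,D)),(M,W,E,R),(C,F,A));
Locate _1: it is the '(' at position 1 (the 2nd '(' reading left to right).
Query: subtree rooted at _1
_1: subtree_size = 1 + 4
  H: subtree_size = 1 + 0
  _2: subtree_size = 1 + 2
    T: subtree_size = 1 + 0
    D: subtree_size = 1 + 0
Total subtree size of _1: 5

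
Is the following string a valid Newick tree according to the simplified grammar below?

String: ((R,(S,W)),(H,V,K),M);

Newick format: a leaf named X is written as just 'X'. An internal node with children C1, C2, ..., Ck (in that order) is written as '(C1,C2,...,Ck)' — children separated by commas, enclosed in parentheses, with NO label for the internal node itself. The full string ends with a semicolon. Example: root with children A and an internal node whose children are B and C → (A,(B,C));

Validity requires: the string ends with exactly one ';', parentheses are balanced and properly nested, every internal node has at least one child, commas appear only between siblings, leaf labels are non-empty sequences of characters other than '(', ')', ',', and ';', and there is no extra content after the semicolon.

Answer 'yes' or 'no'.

Input: ((R,(S,W)),(H,V,K),M);
Paren balance: 4 '(' vs 4 ')' OK
Ends with single ';': True
Full parse: OK
Valid: True

Answer: yes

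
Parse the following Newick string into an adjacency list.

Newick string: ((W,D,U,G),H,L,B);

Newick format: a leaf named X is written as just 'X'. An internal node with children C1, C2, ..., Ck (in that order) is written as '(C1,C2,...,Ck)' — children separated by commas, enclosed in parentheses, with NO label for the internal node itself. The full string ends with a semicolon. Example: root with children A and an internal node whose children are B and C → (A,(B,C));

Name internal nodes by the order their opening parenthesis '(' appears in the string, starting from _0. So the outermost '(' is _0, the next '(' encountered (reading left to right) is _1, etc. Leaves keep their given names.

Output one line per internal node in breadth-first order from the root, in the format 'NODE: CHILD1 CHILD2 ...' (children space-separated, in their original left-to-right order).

Answer: _0: _1 H L B
_1: W D U G

Derivation:
Input: ((W,D,U,G),H,L,B);
Scanning left-to-right, naming '(' by encounter order:
  pos 0: '(' -> open internal node _0 (depth 1)
  pos 1: '(' -> open internal node _1 (depth 2)
  pos 9: ')' -> close internal node _1 (now at depth 1)
  pos 16: ')' -> close internal node _0 (now at depth 0)
Total internal nodes: 2
BFS adjacency from root:
  _0: _1 H L B
  _1: W D U G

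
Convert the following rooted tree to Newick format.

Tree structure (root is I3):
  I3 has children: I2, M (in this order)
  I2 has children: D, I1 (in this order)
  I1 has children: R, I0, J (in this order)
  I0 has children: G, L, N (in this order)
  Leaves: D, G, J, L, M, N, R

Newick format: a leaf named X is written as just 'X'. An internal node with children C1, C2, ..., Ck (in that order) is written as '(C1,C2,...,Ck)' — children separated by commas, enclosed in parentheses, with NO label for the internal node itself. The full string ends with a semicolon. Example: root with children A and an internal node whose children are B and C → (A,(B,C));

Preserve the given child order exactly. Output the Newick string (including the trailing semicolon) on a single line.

Answer: ((D,(R,(G,L,N),J)),M);

Derivation:
internal I3 with children ['I2', 'M']
  internal I2 with children ['D', 'I1']
    leaf 'D' → 'D'
    internal I1 with children ['R', 'I0', 'J']
      leaf 'R' → 'R'
      internal I0 with children ['G', 'L', 'N']
        leaf 'G' → 'G'
        leaf 'L' → 'L'
        leaf 'N' → 'N'
      → '(G,L,N)'
      leaf 'J' → 'J'
    → '(R,(G,L,N),J)'
  → '(D,(R,(G,L,N),J))'
  leaf 'M' → 'M'
→ '((D,(R,(G,L,N),J)),M)'
Final: ((D,(R,(G,L,N),J)),M);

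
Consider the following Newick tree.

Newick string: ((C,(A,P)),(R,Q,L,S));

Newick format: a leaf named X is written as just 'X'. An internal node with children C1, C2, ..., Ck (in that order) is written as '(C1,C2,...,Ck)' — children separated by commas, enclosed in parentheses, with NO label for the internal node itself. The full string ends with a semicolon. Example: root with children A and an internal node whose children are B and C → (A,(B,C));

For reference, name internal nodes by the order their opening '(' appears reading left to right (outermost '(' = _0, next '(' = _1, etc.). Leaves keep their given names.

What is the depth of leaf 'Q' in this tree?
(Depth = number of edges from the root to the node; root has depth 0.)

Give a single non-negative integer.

Answer: 2

Derivation:
Newick: ((C,(A,P)),(R,Q,L,S));
Naming internals by '(' encounter order: outermost '(' = _0, next = _1, ...
Query node: Q
Path from root: _0 -> _3 -> Q
Depth of Q: 2 (number of edges from root)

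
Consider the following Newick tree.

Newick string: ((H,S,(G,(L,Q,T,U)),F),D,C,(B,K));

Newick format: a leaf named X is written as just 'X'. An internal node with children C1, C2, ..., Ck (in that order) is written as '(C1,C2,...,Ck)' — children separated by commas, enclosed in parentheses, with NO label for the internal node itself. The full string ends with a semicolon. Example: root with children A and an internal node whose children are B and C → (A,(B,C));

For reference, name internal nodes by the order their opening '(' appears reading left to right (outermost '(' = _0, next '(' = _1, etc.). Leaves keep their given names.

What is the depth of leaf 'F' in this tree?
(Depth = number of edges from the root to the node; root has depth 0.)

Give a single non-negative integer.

Newick: ((H,S,(G,(L,Q,T,U)),F),D,C,(B,K));
Naming internals by '(' encounter order: outermost '(' = _0, next = _1, ...
Query node: F
Path from root: _0 -> _1 -> F
Depth of F: 2 (number of edges from root)

Answer: 2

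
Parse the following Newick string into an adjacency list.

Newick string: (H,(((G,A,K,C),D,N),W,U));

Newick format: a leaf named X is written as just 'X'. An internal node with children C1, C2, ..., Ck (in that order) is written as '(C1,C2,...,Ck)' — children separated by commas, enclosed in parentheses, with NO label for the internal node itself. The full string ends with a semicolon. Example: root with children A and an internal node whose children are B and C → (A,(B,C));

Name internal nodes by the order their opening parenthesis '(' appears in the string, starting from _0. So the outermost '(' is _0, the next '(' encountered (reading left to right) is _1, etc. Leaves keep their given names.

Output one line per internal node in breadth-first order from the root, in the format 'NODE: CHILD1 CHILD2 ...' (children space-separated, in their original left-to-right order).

Answer: _0: H _1
_1: _2 W U
_2: _3 D N
_3: G A K C

Derivation:
Input: (H,(((G,A,K,C),D,N),W,U));
Scanning left-to-right, naming '(' by encounter order:
  pos 0: '(' -> open internal node _0 (depth 1)
  pos 3: '(' -> open internal node _1 (depth 2)
  pos 4: '(' -> open internal node _2 (depth 3)
  pos 5: '(' -> open internal node _3 (depth 4)
  pos 13: ')' -> close internal node _3 (now at depth 3)
  pos 18: ')' -> close internal node _2 (now at depth 2)
  pos 23: ')' -> close internal node _1 (now at depth 1)
  pos 24: ')' -> close internal node _0 (now at depth 0)
Total internal nodes: 4
BFS adjacency from root:
  _0: H _1
  _1: _2 W U
  _2: _3 D N
  _3: G A K C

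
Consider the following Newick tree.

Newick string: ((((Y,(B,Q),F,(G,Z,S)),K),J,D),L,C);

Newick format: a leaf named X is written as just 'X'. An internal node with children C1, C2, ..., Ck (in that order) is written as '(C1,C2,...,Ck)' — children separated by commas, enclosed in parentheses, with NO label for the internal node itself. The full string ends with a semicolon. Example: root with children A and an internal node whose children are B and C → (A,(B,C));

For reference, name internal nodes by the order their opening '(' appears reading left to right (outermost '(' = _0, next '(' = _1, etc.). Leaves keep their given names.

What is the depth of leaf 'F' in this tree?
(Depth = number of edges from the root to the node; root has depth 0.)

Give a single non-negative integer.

Answer: 4

Derivation:
Newick: ((((Y,(B,Q),F,(G,Z,S)),K),J,D),L,C);
Naming internals by '(' encounter order: outermost '(' = _0, next = _1, ...
Query node: F
Path from root: _0 -> _1 -> _2 -> _3 -> F
Depth of F: 4 (number of edges from root)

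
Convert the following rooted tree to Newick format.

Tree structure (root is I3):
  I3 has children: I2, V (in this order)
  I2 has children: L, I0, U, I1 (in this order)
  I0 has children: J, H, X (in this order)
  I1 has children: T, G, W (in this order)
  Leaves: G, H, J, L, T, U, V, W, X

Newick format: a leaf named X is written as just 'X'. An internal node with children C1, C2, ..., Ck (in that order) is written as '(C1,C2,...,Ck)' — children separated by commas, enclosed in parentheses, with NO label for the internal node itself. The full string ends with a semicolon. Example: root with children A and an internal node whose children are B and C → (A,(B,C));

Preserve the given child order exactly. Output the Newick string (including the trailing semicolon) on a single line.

internal I3 with children ['I2', 'V']
  internal I2 with children ['L', 'I0', 'U', 'I1']
    leaf 'L' → 'L'
    internal I0 with children ['J', 'H', 'X']
      leaf 'J' → 'J'
      leaf 'H' → 'H'
      leaf 'X' → 'X'
    → '(J,H,X)'
    leaf 'U' → 'U'
    internal I1 with children ['T', 'G', 'W']
      leaf 'T' → 'T'
      leaf 'G' → 'G'
      leaf 'W' → 'W'
    → '(T,G,W)'
  → '(L,(J,H,X),U,(T,G,W))'
  leaf 'V' → 'V'
→ '((L,(J,H,X),U,(T,G,W)),V)'
Final: ((L,(J,H,X),U,(T,G,W)),V);

Answer: ((L,(J,H,X),U,(T,G,W)),V);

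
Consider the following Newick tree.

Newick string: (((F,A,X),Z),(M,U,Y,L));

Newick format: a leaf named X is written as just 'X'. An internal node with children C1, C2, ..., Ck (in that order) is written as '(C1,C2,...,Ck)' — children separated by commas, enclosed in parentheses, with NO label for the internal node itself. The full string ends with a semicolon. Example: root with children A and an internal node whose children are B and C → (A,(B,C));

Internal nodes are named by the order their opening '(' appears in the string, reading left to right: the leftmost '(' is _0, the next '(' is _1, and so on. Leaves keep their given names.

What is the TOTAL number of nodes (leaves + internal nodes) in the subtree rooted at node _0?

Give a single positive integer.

Answer: 12

Derivation:
Newick: (((F,A,X),Z),(M,U,Y,L));
Locate _0: it is the '(' at position 0 (the 1st '(' reading left to right).
Query: subtree rooted at _0
_0: subtree_size = 1 + 11
  _1: subtree_size = 1 + 5
    _2: subtree_size = 1 + 3
      F: subtree_size = 1 + 0
      A: subtree_size = 1 + 0
      X: subtree_size = 1 + 0
    Z: subtree_size = 1 + 0
  _3: subtree_size = 1 + 4
    M: subtree_size = 1 + 0
    U: subtree_size = 1 + 0
    Y: subtree_size = 1 + 0
    L: subtree_size = 1 + 0
Total subtree size of _0: 12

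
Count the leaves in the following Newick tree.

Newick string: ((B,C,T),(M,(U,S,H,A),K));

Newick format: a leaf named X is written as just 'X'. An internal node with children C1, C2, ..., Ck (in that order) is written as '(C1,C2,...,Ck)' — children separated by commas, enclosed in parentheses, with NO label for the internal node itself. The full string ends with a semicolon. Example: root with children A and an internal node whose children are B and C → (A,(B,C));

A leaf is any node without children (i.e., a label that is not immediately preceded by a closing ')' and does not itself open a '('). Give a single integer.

Answer: 9

Derivation:
Newick: ((B,C,T),(M,(U,S,H,A),K));
Scan left-to-right; a leaf is any maximal label run not followed by '(':
  pos 2: leaf 'B' → count = 1
  pos 4: leaf 'C' → count = 2
  pos 6: leaf 'T' → count = 3
  pos 10: leaf 'M' → count = 4
  pos 13: leaf 'U' → count = 5
  pos 15: leaf 'S' → count = 6
  pos 17: leaf 'H' → count = 7
  pos 19: leaf 'A' → count = 8
  pos 22: leaf 'K' → count = 9
Total leaves: 9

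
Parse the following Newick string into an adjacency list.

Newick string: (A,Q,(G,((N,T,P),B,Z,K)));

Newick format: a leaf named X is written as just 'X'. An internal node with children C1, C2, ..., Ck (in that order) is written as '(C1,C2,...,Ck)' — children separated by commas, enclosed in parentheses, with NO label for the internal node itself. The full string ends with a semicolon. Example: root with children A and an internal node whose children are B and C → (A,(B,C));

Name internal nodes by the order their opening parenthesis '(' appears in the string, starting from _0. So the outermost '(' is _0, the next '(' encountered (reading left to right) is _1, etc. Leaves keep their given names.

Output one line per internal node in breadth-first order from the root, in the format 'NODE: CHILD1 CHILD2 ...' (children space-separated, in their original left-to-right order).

Input: (A,Q,(G,((N,T,P),B,Z,K)));
Scanning left-to-right, naming '(' by encounter order:
  pos 0: '(' -> open internal node _0 (depth 1)
  pos 5: '(' -> open internal node _1 (depth 2)
  pos 8: '(' -> open internal node _2 (depth 3)
  pos 9: '(' -> open internal node _3 (depth 4)
  pos 15: ')' -> close internal node _3 (now at depth 3)
  pos 22: ')' -> close internal node _2 (now at depth 2)
  pos 23: ')' -> close internal node _1 (now at depth 1)
  pos 24: ')' -> close internal node _0 (now at depth 0)
Total internal nodes: 4
BFS adjacency from root:
  _0: A Q _1
  _1: G _2
  _2: _3 B Z K
  _3: N T P

Answer: _0: A Q _1
_1: G _2
_2: _3 B Z K
_3: N T P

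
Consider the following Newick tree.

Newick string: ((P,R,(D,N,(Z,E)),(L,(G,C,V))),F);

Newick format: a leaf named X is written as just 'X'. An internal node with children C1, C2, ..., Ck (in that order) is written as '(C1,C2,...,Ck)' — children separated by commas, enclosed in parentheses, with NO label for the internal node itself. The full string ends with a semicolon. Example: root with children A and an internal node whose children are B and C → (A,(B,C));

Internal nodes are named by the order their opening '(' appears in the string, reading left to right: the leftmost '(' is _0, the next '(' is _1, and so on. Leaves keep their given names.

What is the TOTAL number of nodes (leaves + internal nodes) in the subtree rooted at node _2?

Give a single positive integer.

Newick: ((P,R,(D,N,(Z,E)),(L,(G,C,V))),F);
Locate _2: it is the '(' at position 6 (the 3rd '(' reading left to right).
Query: subtree rooted at _2
_2: subtree_size = 1 + 5
  D: subtree_size = 1 + 0
  N: subtree_size = 1 + 0
  _3: subtree_size = 1 + 2
    Z: subtree_size = 1 + 0
    E: subtree_size = 1 + 0
Total subtree size of _2: 6

Answer: 6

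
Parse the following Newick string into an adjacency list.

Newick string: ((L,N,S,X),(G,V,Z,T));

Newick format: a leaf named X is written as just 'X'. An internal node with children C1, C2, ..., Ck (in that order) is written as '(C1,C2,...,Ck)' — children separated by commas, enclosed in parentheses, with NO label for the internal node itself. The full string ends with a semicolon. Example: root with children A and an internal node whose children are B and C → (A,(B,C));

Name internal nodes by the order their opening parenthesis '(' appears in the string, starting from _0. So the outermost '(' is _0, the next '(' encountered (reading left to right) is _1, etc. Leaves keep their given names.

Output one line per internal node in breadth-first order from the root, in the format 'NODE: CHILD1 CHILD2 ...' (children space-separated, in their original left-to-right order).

Answer: _0: _1 _2
_1: L N S X
_2: G V Z T

Derivation:
Input: ((L,N,S,X),(G,V,Z,T));
Scanning left-to-right, naming '(' by encounter order:
  pos 0: '(' -> open internal node _0 (depth 1)
  pos 1: '(' -> open internal node _1 (depth 2)
  pos 9: ')' -> close internal node _1 (now at depth 1)
  pos 11: '(' -> open internal node _2 (depth 2)
  pos 19: ')' -> close internal node _2 (now at depth 1)
  pos 20: ')' -> close internal node _0 (now at depth 0)
Total internal nodes: 3
BFS adjacency from root:
  _0: _1 _2
  _1: L N S X
  _2: G V Z T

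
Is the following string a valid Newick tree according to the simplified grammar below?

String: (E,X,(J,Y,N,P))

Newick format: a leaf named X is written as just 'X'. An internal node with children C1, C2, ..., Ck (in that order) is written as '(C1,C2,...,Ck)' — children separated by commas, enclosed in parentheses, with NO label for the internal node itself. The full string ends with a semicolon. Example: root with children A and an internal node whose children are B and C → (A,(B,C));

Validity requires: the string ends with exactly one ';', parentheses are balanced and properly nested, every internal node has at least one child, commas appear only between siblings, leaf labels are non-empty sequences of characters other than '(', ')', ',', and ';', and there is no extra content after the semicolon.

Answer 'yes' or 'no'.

Answer: no

Derivation:
Input: (E,X,(J,Y,N,P))
Paren balance: 2 '(' vs 2 ')' OK
Ends with single ';': False
Full parse: FAILS (must end with ;)
Valid: False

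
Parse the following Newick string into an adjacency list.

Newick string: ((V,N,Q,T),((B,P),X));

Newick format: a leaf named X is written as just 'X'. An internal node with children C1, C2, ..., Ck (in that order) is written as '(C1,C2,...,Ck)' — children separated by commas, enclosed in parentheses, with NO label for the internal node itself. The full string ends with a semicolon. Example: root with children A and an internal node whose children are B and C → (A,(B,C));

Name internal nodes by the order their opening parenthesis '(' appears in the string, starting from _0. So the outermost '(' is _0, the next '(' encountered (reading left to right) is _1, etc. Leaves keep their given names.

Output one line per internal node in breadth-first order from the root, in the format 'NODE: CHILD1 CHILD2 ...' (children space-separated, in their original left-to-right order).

Input: ((V,N,Q,T),((B,P),X));
Scanning left-to-right, naming '(' by encounter order:
  pos 0: '(' -> open internal node _0 (depth 1)
  pos 1: '(' -> open internal node _1 (depth 2)
  pos 9: ')' -> close internal node _1 (now at depth 1)
  pos 11: '(' -> open internal node _2 (depth 2)
  pos 12: '(' -> open internal node _3 (depth 3)
  pos 16: ')' -> close internal node _3 (now at depth 2)
  pos 19: ')' -> close internal node _2 (now at depth 1)
  pos 20: ')' -> close internal node _0 (now at depth 0)
Total internal nodes: 4
BFS adjacency from root:
  _0: _1 _2
  _1: V N Q T
  _2: _3 X
  _3: B P

Answer: _0: _1 _2
_1: V N Q T
_2: _3 X
_3: B P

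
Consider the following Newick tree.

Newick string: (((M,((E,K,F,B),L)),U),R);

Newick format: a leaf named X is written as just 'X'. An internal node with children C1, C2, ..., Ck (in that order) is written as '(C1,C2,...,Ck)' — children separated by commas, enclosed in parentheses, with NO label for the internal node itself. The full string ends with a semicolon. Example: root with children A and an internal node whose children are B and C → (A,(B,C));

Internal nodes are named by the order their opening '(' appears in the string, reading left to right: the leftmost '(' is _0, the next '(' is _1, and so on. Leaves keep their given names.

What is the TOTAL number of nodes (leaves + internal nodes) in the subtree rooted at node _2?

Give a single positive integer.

Answer: 9

Derivation:
Newick: (((M,((E,K,F,B),L)),U),R);
Locate _2: it is the '(' at position 2 (the 3rd '(' reading left to right).
Query: subtree rooted at _2
_2: subtree_size = 1 + 8
  M: subtree_size = 1 + 0
  _3: subtree_size = 1 + 6
    _4: subtree_size = 1 + 4
      E: subtree_size = 1 + 0
      K: subtree_size = 1 + 0
      F: subtree_size = 1 + 0
      B: subtree_size = 1 + 0
    L: subtree_size = 1 + 0
Total subtree size of _2: 9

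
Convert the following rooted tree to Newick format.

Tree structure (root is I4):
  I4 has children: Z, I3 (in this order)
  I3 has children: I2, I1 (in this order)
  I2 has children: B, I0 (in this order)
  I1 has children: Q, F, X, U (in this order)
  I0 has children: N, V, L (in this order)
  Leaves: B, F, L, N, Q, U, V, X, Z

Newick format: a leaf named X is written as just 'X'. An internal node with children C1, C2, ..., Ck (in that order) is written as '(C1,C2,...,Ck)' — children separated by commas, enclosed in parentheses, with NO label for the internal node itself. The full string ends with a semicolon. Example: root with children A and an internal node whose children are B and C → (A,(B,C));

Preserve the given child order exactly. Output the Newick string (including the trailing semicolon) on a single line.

internal I4 with children ['Z', 'I3']
  leaf 'Z' → 'Z'
  internal I3 with children ['I2', 'I1']
    internal I2 with children ['B', 'I0']
      leaf 'B' → 'B'
      internal I0 with children ['N', 'V', 'L']
        leaf 'N' → 'N'
        leaf 'V' → 'V'
        leaf 'L' → 'L'
      → '(N,V,L)'
    → '(B,(N,V,L))'
    internal I1 with children ['Q', 'F', 'X', 'U']
      leaf 'Q' → 'Q'
      leaf 'F' → 'F'
      leaf 'X' → 'X'
      leaf 'U' → 'U'
    → '(Q,F,X,U)'
  → '((B,(N,V,L)),(Q,F,X,U))'
→ '(Z,((B,(N,V,L)),(Q,F,X,U)))'
Final: (Z,((B,(N,V,L)),(Q,F,X,U)));

Answer: (Z,((B,(N,V,L)),(Q,F,X,U)));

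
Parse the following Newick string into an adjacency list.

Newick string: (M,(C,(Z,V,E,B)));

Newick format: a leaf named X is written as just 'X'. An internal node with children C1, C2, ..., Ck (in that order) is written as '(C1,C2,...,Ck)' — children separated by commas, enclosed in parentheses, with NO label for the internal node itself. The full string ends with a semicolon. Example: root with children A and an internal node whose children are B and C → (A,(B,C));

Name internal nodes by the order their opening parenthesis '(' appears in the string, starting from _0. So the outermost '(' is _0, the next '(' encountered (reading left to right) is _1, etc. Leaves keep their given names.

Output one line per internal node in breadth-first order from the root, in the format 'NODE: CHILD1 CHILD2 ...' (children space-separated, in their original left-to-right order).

Answer: _0: M _1
_1: C _2
_2: Z V E B

Derivation:
Input: (M,(C,(Z,V,E,B)));
Scanning left-to-right, naming '(' by encounter order:
  pos 0: '(' -> open internal node _0 (depth 1)
  pos 3: '(' -> open internal node _1 (depth 2)
  pos 6: '(' -> open internal node _2 (depth 3)
  pos 14: ')' -> close internal node _2 (now at depth 2)
  pos 15: ')' -> close internal node _1 (now at depth 1)
  pos 16: ')' -> close internal node _0 (now at depth 0)
Total internal nodes: 3
BFS adjacency from root:
  _0: M _1
  _1: C _2
  _2: Z V E B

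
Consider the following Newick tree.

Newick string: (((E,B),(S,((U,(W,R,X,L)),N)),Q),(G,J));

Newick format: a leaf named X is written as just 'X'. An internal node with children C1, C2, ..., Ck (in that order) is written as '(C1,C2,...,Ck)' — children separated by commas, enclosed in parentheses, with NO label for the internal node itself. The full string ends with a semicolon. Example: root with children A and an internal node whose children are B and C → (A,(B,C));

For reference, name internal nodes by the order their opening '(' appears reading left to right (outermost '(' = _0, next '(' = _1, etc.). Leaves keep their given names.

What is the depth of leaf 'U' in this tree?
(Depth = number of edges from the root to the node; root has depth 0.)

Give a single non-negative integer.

Newick: (((E,B),(S,((U,(W,R,X,L)),N)),Q),(G,J));
Naming internals by '(' encounter order: outermost '(' = _0, next = _1, ...
Query node: U
Path from root: _0 -> _1 -> _3 -> _4 -> _5 -> U
Depth of U: 5 (number of edges from root)

Answer: 5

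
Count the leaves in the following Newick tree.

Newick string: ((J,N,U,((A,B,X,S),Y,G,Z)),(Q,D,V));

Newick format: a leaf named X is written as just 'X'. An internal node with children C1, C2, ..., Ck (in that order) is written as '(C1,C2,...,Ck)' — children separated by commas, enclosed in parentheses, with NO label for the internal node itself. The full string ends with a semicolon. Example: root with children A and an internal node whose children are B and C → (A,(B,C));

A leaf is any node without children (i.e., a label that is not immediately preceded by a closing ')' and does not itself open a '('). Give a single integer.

Answer: 13

Derivation:
Newick: ((J,N,U,((A,B,X,S),Y,G,Z)),(Q,D,V));
Scan left-to-right; a leaf is any maximal label run not followed by '(':
  pos 2: leaf 'J' → count = 1
  pos 4: leaf 'N' → count = 2
  pos 6: leaf 'U' → count = 3
  pos 10: leaf 'A' → count = 4
  pos 12: leaf 'B' → count = 5
  pos 14: leaf 'X' → count = 6
  pos 16: leaf 'S' → count = 7
  pos 19: leaf 'Y' → count = 8
  pos 21: leaf 'G' → count = 9
  pos 23: leaf 'Z' → count = 10
  pos 28: leaf 'Q' → count = 11
  pos 30: leaf 'D' → count = 12
  pos 32: leaf 'V' → count = 13
Total leaves: 13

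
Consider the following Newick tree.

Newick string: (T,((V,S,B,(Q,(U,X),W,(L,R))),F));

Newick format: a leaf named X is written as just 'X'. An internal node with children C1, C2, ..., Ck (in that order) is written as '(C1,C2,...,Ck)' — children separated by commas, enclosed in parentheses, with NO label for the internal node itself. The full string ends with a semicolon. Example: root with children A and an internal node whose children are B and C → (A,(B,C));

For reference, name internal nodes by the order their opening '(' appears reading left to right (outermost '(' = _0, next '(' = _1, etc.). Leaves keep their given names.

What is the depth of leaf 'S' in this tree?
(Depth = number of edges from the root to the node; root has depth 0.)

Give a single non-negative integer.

Answer: 3

Derivation:
Newick: (T,((V,S,B,(Q,(U,X),W,(L,R))),F));
Naming internals by '(' encounter order: outermost '(' = _0, next = _1, ...
Query node: S
Path from root: _0 -> _1 -> _2 -> S
Depth of S: 3 (number of edges from root)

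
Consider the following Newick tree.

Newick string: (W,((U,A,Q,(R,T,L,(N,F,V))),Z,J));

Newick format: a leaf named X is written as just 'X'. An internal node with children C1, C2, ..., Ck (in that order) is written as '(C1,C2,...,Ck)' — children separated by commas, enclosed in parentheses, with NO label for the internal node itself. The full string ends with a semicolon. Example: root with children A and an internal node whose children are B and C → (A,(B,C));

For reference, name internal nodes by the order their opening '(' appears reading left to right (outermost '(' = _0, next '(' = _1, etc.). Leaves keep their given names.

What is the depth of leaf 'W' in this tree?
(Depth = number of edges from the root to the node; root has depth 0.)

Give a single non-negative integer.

Newick: (W,((U,A,Q,(R,T,L,(N,F,V))),Z,J));
Naming internals by '(' encounter order: outermost '(' = _0, next = _1, ...
Query node: W
Path from root: _0 -> W
Depth of W: 1 (number of edges from root)

Answer: 1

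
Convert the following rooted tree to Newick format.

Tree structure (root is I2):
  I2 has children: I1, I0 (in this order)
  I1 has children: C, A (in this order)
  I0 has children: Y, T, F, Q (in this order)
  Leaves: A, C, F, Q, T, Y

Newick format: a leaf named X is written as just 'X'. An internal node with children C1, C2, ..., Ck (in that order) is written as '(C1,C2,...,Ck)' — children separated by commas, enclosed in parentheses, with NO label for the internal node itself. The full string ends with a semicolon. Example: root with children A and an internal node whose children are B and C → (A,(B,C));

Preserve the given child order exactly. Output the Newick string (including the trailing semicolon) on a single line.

Answer: ((C,A),(Y,T,F,Q));

Derivation:
internal I2 with children ['I1', 'I0']
  internal I1 with children ['C', 'A']
    leaf 'C' → 'C'
    leaf 'A' → 'A'
  → '(C,A)'
  internal I0 with children ['Y', 'T', 'F', 'Q']
    leaf 'Y' → 'Y'
    leaf 'T' → 'T'
    leaf 'F' → 'F'
    leaf 'Q' → 'Q'
  → '(Y,T,F,Q)'
→ '((C,A),(Y,T,F,Q))'
Final: ((C,A),(Y,T,F,Q));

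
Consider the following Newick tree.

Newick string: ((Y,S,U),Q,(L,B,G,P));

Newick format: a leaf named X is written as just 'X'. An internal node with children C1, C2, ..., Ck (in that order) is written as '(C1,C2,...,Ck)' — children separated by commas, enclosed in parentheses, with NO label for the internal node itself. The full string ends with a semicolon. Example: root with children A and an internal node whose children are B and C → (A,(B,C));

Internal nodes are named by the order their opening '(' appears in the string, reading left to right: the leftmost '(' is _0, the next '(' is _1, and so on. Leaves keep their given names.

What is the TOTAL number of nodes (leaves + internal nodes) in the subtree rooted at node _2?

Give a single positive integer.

Newick: ((Y,S,U),Q,(L,B,G,P));
Locate _2: it is the '(' at position 11 (the 3rd '(' reading left to right).
Query: subtree rooted at _2
_2: subtree_size = 1 + 4
  L: subtree_size = 1 + 0
  B: subtree_size = 1 + 0
  G: subtree_size = 1 + 0
  P: subtree_size = 1 + 0
Total subtree size of _2: 5

Answer: 5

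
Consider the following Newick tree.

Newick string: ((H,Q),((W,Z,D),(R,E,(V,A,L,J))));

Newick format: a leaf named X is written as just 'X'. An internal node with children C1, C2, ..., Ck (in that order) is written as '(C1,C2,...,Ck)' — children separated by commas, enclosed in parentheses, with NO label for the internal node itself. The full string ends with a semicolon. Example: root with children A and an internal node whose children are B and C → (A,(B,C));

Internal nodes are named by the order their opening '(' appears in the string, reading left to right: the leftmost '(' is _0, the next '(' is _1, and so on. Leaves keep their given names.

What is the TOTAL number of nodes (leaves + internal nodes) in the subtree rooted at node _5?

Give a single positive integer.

Newick: ((H,Q),((W,Z,D),(R,E,(V,A,L,J))));
Locate _5: it is the '(' at position 21 (the 6th '(' reading left to right).
Query: subtree rooted at _5
_5: subtree_size = 1 + 4
  V: subtree_size = 1 + 0
  A: subtree_size = 1 + 0
  L: subtree_size = 1 + 0
  J: subtree_size = 1 + 0
Total subtree size of _5: 5

Answer: 5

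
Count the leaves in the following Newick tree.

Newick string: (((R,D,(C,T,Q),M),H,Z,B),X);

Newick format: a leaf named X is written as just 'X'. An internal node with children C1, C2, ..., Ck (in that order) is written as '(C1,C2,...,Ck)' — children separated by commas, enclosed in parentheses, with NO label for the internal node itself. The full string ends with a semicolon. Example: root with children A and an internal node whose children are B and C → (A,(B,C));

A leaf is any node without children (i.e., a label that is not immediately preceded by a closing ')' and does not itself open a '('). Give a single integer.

Answer: 10

Derivation:
Newick: (((R,D,(C,T,Q),M),H,Z,B),X);
Scan left-to-right; a leaf is any maximal label run not followed by '(':
  pos 3: leaf 'R' → count = 1
  pos 5: leaf 'D' → count = 2
  pos 8: leaf 'C' → count = 3
  pos 10: leaf 'T' → count = 4
  pos 12: leaf 'Q' → count = 5
  pos 15: leaf 'M' → count = 6
  pos 18: leaf 'H' → count = 7
  pos 20: leaf 'Z' → count = 8
  pos 22: leaf 'B' → count = 9
  pos 25: leaf 'X' → count = 10
Total leaves: 10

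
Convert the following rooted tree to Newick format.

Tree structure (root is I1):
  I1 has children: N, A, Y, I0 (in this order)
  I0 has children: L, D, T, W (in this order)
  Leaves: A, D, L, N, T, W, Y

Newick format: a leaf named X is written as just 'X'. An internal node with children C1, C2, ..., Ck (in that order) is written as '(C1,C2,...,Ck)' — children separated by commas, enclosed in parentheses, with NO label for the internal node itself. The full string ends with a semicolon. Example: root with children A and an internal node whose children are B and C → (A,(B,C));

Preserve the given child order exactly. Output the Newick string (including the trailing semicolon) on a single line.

Answer: (N,A,Y,(L,D,T,W));

Derivation:
internal I1 with children ['N', 'A', 'Y', 'I0']
  leaf 'N' → 'N'
  leaf 'A' → 'A'
  leaf 'Y' → 'Y'
  internal I0 with children ['L', 'D', 'T', 'W']
    leaf 'L' → 'L'
    leaf 'D' → 'D'
    leaf 'T' → 'T'
    leaf 'W' → 'W'
  → '(L,D,T,W)'
→ '(N,A,Y,(L,D,T,W))'
Final: (N,A,Y,(L,D,T,W));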